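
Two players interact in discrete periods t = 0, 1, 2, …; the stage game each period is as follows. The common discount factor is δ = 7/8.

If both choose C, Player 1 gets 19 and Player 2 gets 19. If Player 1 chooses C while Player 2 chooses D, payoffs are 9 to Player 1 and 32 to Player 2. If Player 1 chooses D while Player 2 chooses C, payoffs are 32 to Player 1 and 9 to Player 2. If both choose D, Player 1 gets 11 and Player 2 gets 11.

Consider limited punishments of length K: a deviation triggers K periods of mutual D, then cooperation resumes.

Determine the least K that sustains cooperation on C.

IC: δ(1−δ^K)/(1−δ) ≥ (32−19)/(19−11) = 13/8.
With δ = 7/8: need 1 − δ^K ≥ 13/8·(1−7/8)/(7/8), i.e. δ^K ≤ 0.7679.
Since (7/8)^1 = 0.8750 and (7/8)^2 = 0.7656, the smallest such K is 2.

2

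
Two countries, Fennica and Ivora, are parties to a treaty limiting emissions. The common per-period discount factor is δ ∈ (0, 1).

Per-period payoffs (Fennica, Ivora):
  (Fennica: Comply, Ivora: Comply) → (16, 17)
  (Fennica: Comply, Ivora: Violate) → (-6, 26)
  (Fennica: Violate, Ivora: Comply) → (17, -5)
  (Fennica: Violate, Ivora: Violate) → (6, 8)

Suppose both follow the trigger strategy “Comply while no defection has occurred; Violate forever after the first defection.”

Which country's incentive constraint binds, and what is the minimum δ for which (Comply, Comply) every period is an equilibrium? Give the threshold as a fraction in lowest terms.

Fennica's threshold: (17−16)/(17−6) = 1/11.
Ivora's threshold: (26−17)/(26−8) = 1/2.
1/11 < 1/2, so Ivora binds and δ* = 1/2.

Ivora; δ ≥ 1/2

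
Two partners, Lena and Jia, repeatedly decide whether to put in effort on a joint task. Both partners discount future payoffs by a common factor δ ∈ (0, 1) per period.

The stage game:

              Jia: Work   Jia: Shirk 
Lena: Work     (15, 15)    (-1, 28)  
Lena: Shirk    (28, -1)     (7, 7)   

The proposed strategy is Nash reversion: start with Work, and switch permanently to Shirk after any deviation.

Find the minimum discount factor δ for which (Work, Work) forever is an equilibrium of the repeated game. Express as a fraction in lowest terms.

13/21

Under grim trigger the critical discount factor is (T−C)/(T−P) with T = 28, C = 15, P = 7.
δ* = (28−15)/(28−7) = 13/21.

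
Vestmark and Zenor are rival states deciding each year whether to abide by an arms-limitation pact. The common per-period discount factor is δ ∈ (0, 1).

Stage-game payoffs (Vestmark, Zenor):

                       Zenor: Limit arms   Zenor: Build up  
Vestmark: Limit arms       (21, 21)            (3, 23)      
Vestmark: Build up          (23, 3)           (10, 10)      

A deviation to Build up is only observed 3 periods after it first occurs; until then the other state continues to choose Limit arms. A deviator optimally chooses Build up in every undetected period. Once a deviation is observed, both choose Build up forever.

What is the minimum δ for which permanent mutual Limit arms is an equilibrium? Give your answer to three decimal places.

A deviator earns 23 for 3 periods, then 10 forever; cooperating earns 21 forever. Multiplying the IC by (1−δ):
21 ≥ 23(1−δ^3) + 10δ^3, so 13·δ^3 ≥ 2 and δ^3 ≥ 2/13.
δ ≥ (2/13)^(1/3) ≈ 0.536.

0.536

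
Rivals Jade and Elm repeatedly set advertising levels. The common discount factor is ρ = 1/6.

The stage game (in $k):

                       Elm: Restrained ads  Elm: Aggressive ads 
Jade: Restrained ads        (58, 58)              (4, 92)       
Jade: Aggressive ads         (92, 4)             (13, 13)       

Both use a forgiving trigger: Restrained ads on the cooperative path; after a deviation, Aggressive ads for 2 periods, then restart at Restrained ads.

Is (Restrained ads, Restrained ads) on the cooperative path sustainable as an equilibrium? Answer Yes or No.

No

IC: ρ+…+ρ^2 ≥ (92−58)/(58−13) = 34/45.
At ρ = 1/6: partial sum = 0.1944 < 0.7556. Cooperation not sustainable.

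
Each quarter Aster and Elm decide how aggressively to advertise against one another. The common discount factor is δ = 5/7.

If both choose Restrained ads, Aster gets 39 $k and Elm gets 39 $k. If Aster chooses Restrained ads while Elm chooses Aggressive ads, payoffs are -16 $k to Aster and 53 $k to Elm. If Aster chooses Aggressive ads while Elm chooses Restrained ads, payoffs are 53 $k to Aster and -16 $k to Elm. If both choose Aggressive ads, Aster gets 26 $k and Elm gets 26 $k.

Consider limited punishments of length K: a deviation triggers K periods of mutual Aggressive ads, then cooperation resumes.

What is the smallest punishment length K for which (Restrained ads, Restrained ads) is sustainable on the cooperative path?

No profitable deviation requires (39−26)(δ+…+δ^K) ≥ 53−39, i.e. δ+…+δ^K ≥ 14/13 ≈ 1.0769.
With δ = 5/7, the partial sums are K=1: 0.7143, K=2: 1.2245.
K = 2 is the first length at which the sum reaches 1.0769.

2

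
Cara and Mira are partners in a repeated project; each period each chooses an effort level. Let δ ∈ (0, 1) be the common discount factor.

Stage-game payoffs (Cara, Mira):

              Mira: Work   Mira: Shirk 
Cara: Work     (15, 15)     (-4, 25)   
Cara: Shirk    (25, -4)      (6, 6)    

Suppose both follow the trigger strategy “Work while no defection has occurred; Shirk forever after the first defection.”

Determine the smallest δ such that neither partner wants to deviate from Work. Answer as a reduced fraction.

10/19

One-period gain from deviating is 25 − 15 = 10. The loss is 15 − 6 = 9 in every subsequent period, with present value 9·δ/(1−δ).
Deviation is unprofitable when 9·δ/(1−δ) ≥ 10, i.e. δ/(1−δ) ≥ 10/9.
Equivalently δ ≥ 10/(10+9) = 10/19.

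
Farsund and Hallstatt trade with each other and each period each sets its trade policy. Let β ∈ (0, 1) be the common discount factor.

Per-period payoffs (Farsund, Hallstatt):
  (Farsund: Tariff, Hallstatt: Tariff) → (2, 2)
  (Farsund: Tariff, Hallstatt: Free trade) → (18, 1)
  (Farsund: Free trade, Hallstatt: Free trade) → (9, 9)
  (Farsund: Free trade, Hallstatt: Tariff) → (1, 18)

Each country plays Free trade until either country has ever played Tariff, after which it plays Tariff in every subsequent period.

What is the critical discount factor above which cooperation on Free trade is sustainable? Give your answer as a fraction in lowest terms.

9/(1−β) ≥ 18 + 2β/(1−β)
9 ≥ 18 − 16β
β ≥ 9/16.

9/16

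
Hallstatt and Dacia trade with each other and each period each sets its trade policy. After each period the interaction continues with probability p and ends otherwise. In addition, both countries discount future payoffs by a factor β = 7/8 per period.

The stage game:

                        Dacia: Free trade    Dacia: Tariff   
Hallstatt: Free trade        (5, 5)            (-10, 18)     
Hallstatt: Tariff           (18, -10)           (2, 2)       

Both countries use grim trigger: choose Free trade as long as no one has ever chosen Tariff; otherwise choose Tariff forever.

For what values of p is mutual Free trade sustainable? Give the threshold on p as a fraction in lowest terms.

13/14

With continuation probability p and discount β, the effective per-period discount factor is βp.
Grim-trigger IC: βp ≥ (18−5)/(18−2) = 13/16.
So p ≥ (13/16)/(7/8) = 13/14.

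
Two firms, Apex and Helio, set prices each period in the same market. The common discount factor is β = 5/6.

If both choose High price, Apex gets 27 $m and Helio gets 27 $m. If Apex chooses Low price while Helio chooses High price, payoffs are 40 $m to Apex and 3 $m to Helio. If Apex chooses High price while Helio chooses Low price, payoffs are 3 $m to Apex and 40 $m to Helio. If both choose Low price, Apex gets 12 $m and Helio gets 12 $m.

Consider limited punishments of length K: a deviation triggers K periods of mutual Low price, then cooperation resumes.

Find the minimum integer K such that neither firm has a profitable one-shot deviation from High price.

2

No profitable deviation requires (27−12)(β+…+β^K) ≥ 40−27, i.e. β+…+β^K ≥ 13/15 ≈ 0.8667.
With β = 5/6, the partial sums are K=1: 0.8333, K=2: 1.5278.
K = 2 is the first length at which the sum reaches 0.8667.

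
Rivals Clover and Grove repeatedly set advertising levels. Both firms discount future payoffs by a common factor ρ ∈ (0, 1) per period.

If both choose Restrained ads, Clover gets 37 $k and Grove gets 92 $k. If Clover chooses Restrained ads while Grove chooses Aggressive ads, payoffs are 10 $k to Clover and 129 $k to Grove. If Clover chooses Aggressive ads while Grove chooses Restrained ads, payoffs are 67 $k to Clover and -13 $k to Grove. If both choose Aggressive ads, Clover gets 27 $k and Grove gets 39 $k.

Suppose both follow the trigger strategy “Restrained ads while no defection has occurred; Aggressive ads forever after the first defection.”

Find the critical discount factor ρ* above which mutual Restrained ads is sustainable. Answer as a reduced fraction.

Clover's threshold: (67−37)/(67−27) = 3/4.
Grove's threshold: (129−92)/(129−39) = 37/90.
3/4 > 37/90, so Clover binds and ρ* = 3/4.

3/4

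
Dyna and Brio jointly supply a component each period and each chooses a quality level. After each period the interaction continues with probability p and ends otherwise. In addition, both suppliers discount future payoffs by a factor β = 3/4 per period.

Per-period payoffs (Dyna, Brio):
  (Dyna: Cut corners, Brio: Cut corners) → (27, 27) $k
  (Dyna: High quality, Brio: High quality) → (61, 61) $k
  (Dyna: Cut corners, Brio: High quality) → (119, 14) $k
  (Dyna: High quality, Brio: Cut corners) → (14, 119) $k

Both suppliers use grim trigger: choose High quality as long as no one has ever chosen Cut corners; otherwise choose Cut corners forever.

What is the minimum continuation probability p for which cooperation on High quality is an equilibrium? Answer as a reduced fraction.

Expected continuation weight on next period's payoff is β·p = 3/4·p, which plays the role of the discount factor.
Cooperation requires 3/4·p ≥ (119−61)/(119−27) = 29/46, hence p ≥ 58/69.

58/69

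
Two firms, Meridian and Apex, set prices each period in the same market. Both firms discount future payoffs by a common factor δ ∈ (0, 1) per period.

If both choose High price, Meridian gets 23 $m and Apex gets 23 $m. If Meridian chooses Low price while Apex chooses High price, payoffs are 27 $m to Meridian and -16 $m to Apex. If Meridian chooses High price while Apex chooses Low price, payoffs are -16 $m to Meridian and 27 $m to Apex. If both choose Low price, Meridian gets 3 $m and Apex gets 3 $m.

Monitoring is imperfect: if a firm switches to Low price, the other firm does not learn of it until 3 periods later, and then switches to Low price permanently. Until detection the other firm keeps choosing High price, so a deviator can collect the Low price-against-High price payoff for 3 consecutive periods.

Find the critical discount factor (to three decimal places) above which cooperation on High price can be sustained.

0.550

The best deviation is to choose Low price for all 3 undetected periods, earning 27 each, then 3 forever once detected.
Deviation value: 27(1−δ^3)/(1−δ) + 3δ^3/(1−δ); cooperation value: 23/(1−δ).
IC: 23 ≥ 27(1−δ^3) + 3δ^3 = 27 − 24δ^3.
So δ^3 ≥ 4/24 = 1/6, giving δ ≥ (1/6)^(1/3) ≈ 0.550.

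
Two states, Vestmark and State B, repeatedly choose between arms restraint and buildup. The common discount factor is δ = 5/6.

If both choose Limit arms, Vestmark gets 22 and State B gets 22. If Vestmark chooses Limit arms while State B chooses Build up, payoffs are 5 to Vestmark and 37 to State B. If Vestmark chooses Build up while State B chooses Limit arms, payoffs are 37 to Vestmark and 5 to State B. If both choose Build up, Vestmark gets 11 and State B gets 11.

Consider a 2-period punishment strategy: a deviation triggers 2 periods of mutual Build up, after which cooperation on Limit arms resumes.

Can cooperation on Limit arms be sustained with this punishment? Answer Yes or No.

Comparing payoff streams over the 3 periods until play realigns: cooperate → 22(1+δ+…+δ^2); deviate → 37 + 11(δ+…+δ^2).
Cooperation is sustained iff (22−11)(δ+…+δ^2) ≥ 37−22.
δ+…+δ^2 = 5/6·(1−(5/6)^2)/(1−5/6) = 1.5278, and (37−22)/(22−11) = 1.3636.
1.5278 ≥ 1.3636, so cooperation is sustainable.

Yes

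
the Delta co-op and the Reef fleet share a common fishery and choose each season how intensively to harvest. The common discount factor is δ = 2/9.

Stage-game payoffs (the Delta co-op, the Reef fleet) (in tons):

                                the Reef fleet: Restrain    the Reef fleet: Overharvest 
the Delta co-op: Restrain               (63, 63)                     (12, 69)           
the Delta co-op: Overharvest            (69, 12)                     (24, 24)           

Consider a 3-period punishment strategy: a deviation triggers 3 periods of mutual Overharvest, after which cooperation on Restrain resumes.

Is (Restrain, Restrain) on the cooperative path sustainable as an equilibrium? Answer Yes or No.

Yes

IC: δ+…+δ^3 ≥ (69−63)/(63−24) = 2/13.
At δ = 2/9: partial sum = 0.2826 ≥ 0.1538. Cooperation sustainable.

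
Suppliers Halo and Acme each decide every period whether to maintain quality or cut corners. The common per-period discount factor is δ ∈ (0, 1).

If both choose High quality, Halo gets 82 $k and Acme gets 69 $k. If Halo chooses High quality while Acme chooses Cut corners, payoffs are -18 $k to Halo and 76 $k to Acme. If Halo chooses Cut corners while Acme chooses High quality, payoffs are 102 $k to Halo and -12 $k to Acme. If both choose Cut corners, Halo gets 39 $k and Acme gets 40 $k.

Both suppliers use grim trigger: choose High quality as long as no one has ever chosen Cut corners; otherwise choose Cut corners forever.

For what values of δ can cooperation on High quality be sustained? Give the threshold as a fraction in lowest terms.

20/63

For Halo: deviation gain 102−82 = 20, per-period punishment loss 82−39 = 43. IC gives δ ≥ 20/63.
For Acme: gain 7, loss 29 per period, so δ ≥ 7/36.
The tighter constraint is Halo's, so cooperation needs δ ≥ 20/63.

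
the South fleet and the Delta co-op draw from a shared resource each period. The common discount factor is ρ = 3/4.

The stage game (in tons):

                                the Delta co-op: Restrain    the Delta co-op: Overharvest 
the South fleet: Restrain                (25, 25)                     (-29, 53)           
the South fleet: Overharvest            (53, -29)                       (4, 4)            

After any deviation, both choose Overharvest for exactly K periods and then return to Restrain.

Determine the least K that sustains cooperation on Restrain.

No profitable deviation requires (25−4)(ρ+…+ρ^K) ≥ 53−25, i.e. ρ+…+ρ^K ≥ 4/3 ≈ 1.3333.
With ρ = 3/4, the partial sums are K=1: 0.7500, K=2: 1.3125, K=3: 1.7344.
K = 3 is the first length at which the sum reaches 1.3333.

3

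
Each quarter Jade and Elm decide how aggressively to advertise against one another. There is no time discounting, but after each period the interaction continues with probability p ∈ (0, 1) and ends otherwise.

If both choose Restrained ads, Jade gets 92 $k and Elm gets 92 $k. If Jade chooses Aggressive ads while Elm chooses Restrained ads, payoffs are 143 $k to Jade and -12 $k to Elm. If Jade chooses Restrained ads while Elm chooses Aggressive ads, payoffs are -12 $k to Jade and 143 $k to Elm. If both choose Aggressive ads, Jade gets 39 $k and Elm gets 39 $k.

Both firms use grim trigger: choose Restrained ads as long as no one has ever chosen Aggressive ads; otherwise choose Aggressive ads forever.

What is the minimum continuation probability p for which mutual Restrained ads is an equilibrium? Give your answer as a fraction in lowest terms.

Expected cooperation value is 92 + p·92 + p²·92 + … = 92/(1−p); deviation gives 143 + p·39/(1−p).
92 ≥ 143(1−p) + 39p ⇒ 104p ≥ 51 ⇒ p ≥ 51/104.

51/104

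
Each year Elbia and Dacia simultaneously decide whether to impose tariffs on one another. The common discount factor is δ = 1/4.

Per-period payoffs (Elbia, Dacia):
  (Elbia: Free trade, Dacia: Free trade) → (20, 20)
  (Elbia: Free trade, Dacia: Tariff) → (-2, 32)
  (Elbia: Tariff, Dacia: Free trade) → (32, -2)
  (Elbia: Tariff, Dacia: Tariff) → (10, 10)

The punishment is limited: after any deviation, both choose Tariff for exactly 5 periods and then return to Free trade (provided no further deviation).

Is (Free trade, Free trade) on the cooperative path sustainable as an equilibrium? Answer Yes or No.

No

IC: δ+…+δ^5 ≥ (32−20)/(20−10) = 6/5.
At δ = 1/4: partial sum = 0.3330 < 1.2000. Cooperation not sustainable.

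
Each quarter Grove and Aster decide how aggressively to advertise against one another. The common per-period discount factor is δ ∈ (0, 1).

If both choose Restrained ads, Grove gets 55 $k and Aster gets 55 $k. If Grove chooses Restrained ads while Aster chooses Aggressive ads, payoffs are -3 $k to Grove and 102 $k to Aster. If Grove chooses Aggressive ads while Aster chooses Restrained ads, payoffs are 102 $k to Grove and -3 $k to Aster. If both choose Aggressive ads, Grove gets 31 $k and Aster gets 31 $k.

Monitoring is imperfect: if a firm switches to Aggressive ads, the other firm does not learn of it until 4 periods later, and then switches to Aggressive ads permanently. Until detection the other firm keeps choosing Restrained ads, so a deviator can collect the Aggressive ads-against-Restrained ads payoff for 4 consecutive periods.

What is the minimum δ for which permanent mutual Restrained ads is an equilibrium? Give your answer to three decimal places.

0.902

The best deviation is to choose Aggressive ads for all 4 undetected periods, earning 102 each, then 31 forever once detected.
Deviation value: 102(1−δ^4)/(1−δ) + 31δ^4/(1−δ); cooperation value: 55/(1−δ).
IC: 55 ≥ 102(1−δ^4) + 31δ^4 = 102 − 71δ^4.
So δ^4 ≥ 47/71, giving δ ≥ (47/71)^(1/4) ≈ 0.902.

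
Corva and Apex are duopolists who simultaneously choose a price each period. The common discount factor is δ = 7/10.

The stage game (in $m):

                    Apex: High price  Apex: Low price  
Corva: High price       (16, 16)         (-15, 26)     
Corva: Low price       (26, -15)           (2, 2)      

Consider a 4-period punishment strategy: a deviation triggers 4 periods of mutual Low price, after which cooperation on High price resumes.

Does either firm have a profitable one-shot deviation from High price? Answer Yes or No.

No

Comparing payoff streams over the 5 periods until play realigns: cooperate → 16(1+δ+…+δ^4); deviate → 26 + 2(δ+…+δ^4).
Cooperation is sustained iff (16−2)(δ+…+δ^4) ≥ 26−16.
δ+…+δ^4 = 7/10·(1−(7/10)^4)/(1−7/10) = 1.7731, and (26−16)/(16−2) = 0.7143.
1.7731 ≥ 0.7143, so cooperation is sustainable.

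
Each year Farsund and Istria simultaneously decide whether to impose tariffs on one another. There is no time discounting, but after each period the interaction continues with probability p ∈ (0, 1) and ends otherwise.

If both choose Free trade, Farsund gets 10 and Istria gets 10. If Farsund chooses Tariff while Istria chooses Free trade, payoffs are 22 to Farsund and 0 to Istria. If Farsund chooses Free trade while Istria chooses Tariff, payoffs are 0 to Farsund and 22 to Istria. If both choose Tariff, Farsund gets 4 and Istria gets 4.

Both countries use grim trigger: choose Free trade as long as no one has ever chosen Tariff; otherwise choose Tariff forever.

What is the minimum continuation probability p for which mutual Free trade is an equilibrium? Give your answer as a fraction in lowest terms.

Expected cooperation value is 10 + p·10 + p²·10 + … = 10/(1−p); deviation gives 22 + p·4/(1−p).
10 ≥ 22(1−p) + 4p ⇒ 18p ≥ 12 ⇒ p ≥ 12/18 = 2/3.

2/3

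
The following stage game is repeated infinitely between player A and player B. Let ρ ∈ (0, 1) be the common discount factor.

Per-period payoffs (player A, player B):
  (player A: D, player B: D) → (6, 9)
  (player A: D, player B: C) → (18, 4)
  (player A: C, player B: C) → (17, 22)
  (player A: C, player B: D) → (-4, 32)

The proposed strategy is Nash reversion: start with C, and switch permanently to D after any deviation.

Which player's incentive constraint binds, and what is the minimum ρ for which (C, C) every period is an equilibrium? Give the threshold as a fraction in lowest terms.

player B; ρ ≥ 10/23

player A's threshold: (18−17)/(18−6) = 1/12.
player B's threshold: (32−22)/(32−9) = 10/23.
1/12 < 10/23, so player B binds and ρ* = 10/23.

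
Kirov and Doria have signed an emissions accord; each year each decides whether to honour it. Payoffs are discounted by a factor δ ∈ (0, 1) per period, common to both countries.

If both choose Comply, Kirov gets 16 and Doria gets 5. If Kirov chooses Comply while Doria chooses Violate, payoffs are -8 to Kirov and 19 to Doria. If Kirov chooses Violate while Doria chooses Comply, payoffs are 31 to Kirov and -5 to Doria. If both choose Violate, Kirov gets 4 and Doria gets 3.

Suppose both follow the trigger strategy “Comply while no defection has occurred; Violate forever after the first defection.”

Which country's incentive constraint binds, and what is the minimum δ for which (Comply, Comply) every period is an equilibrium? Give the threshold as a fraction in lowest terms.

Doria; δ ≥ 7/8

Kirov's threshold: (31−16)/(31−4) = 5/9.
Doria's threshold: (19−5)/(19−3) = 7/8.
5/9 < 7/8, so Doria binds and δ* = 7/8.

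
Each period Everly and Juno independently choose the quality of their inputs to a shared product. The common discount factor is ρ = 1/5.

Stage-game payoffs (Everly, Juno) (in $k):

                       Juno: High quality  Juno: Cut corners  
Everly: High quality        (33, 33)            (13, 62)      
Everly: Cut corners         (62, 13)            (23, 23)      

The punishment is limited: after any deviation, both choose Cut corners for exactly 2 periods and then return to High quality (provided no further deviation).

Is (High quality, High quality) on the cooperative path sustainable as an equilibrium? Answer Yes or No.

No

IC: ρ+…+ρ^2 ≥ (62−33)/(33−23) = 29/10.
At ρ = 1/5: partial sum = 0.2400 < 2.9000. Cooperation not sustainable.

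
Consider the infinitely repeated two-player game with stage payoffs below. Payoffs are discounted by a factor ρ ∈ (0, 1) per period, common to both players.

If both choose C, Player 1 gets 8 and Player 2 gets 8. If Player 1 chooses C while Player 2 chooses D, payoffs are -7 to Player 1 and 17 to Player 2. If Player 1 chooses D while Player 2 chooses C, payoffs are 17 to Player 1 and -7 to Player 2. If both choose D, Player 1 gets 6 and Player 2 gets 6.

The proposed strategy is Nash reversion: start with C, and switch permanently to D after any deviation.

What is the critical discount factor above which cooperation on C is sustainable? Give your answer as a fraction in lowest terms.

9/11

Under grim trigger the critical discount factor is (T−C)/(T−P) with T = 17, C = 8, P = 6.
ρ* = (17−8)/(17−6) = 9/11.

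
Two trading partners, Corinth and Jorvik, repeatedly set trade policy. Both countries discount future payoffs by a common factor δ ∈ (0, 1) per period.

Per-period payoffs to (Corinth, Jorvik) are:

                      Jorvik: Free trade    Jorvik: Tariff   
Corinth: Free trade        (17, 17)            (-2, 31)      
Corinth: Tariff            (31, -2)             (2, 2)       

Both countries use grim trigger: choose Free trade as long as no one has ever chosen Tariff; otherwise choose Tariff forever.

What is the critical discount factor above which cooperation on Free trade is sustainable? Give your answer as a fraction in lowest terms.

One-period gain from deviating is 31 − 17 = 14. The loss is 17 − 2 = 15 in every subsequent period, with present value 15·δ/(1−δ).
Deviation is unprofitable when 15·δ/(1−δ) ≥ 14, i.e. δ/(1−δ) ≥ 14/15.
Equivalently δ ≥ 14/(14+15) = 14/29.

14/29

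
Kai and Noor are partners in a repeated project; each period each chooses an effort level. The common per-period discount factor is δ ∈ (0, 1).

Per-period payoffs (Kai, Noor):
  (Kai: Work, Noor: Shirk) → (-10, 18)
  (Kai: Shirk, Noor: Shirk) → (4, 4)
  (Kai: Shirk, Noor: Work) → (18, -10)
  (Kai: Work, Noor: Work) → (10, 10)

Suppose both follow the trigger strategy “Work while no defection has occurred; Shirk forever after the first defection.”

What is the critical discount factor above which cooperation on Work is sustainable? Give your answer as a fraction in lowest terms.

4/7

10/(1−δ) ≥ 18 + 4δ/(1−δ)
10 ≥ 18 − 14δ
δ ≥ 8/14 = 4/7.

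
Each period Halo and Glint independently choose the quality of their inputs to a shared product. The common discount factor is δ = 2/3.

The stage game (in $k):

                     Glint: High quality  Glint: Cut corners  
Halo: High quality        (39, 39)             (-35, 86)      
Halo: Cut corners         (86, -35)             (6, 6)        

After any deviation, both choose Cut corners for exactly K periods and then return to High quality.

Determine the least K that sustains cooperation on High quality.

IC: δ(1−δ^K)/(1−δ) ≥ (86−39)/(39−6) = 47/33.
With δ = 2/3: need 1 − δ^K ≥ 47/33·(1−2/3)/(2/3), i.e. δ^K ≤ 0.2879.
Since (2/3)^3 = 0.2963 and (2/3)^4 = 0.1975, the smallest such K is 4.

4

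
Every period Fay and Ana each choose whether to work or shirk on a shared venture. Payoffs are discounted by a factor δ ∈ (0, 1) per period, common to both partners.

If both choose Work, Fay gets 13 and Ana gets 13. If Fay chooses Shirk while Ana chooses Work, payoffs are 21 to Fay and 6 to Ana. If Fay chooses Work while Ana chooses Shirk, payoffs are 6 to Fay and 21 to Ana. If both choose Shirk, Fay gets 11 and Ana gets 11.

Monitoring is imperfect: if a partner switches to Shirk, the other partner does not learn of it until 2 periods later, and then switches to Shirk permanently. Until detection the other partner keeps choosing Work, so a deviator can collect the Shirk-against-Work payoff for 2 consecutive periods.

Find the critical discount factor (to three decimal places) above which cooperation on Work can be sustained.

0.894

A deviator earns 21 for 2 periods, then 11 forever; cooperating earns 13 forever. Multiplying the IC by (1−δ):
13 ≥ 21(1−δ^2) + 11δ^2, so 10·δ^2 ≥ 8 and δ^2 ≥ 4/5.
δ ≥ (4/5)^(1/2) ≈ 0.894.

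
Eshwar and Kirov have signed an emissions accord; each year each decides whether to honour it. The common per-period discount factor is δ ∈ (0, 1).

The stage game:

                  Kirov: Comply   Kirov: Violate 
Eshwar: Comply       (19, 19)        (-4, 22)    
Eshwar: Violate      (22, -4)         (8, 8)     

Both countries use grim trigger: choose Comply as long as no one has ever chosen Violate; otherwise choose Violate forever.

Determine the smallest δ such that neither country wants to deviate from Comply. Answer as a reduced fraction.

3/14

Cooperation forever yields 19 each period: 19/(1−δ).
Deviating yields 22 once, then 8 forever: 22 + 8δ/(1−δ).
No profitable deviation requires 19/(1−δ) ≥ 22 + 8δ/(1−δ).
Multiplying by (1−δ): 19 ≥ 22(1−δ) + 8δ = 22 − 14δ.
So 14δ ≥ 3, i.e. δ ≥ 3/14.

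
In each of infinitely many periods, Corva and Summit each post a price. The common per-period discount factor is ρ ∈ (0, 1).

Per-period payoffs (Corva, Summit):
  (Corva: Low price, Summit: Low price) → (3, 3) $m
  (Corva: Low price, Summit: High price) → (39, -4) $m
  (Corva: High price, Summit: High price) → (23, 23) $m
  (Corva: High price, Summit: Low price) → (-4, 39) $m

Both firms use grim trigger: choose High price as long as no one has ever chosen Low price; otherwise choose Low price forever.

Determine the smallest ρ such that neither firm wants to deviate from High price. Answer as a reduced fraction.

One-period gain from deviating is 39 − 23 = 16. The loss is 23 − 3 = 20 in every subsequent period, with present value 20·ρ/(1−ρ).
Deviation is unprofitable when 20·ρ/(1−ρ) ≥ 16, i.e. ρ/(1−ρ) ≥ 4/5.
Equivalently ρ ≥ 16/(16+20) = 4/9.

4/9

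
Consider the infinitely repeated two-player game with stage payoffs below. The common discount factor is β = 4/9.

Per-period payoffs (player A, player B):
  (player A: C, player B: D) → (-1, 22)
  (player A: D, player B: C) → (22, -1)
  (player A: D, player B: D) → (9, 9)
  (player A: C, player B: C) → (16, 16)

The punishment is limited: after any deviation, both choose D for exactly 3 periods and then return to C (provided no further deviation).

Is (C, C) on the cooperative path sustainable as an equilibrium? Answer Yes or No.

No

A one-shot deviation gives 22 now, then 9 for 3 periods, then back to 16.
Gain from deviating: (22−16) today; loss: (16−9) in each of the next 3 periods.
No-deviation condition: (16−9)(β+…+β^3) ≥ 22−16, i.e. β+…+β^3 ≥ 6/7.
At β = 4/9: β+…+β^3 = 0.7298 < 0.8571.
So cooperation is not sustainable.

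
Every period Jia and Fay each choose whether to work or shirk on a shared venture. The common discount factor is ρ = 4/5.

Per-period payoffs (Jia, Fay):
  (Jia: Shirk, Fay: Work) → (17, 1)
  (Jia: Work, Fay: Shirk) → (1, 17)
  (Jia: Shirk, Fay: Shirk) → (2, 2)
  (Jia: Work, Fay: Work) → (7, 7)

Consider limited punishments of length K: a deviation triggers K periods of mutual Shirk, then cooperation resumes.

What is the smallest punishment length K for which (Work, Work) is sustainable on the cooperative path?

Need Σ_{k=1}^{K} ρ^k ≥ (17−7)/(7−2) = 2.0000 at ρ = 4/5.
At K = 3 the sum is 1.9520 < 2.0000; at K = 4 it is 2.3616 ≥ 2.0000.
So the minimum punishment length is K = 4.

4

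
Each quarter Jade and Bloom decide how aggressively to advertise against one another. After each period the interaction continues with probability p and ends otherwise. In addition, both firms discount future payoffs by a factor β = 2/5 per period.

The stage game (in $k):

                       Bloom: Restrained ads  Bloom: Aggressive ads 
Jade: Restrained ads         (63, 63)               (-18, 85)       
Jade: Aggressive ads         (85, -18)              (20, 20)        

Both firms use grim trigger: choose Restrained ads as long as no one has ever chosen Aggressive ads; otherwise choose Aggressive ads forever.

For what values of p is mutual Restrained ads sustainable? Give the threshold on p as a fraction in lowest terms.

With continuation probability p and discount β, the effective per-period discount factor is βp.
Grim-trigger IC: βp ≥ (85−63)/(85−20) = 22/65.
So p ≥ (22/65)/(2/5) = 11/13.

11/13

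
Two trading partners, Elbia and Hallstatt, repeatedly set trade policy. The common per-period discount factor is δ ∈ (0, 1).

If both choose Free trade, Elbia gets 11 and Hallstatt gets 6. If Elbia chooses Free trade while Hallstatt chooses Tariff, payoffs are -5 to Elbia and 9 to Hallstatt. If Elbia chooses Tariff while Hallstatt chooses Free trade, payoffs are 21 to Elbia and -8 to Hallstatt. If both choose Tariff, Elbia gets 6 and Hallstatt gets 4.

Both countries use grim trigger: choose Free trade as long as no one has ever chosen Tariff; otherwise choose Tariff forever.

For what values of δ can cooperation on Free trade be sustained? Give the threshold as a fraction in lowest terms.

Elbia: cooperation gives 11 each period; deviation gives 21 once then 6 forever.
  11/(1−δ) ≥ 21 + 6δ/(1−δ) ⇒ δ ≥ 10/15 = 2/3.
Hallstatt: cooperation gives 6 each period; deviation gives 9 once then 4 forever.
  δ ≥ 3/5.
Both must hold, so the binding constraint is Elbia's: δ ≥ 2/3.

2/3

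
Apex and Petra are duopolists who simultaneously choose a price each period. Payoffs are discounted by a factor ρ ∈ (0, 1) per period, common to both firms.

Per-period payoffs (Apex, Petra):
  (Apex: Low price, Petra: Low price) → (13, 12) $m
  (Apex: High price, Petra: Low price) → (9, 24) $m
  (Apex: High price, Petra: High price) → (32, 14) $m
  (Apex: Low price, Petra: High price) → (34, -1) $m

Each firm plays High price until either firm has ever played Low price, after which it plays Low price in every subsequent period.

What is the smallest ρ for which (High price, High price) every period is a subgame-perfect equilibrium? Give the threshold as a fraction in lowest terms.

5/6

Apex's threshold: (34−32)/(34−13) = 2/21.
Petra's threshold: (24−14)/(24−12) = 5/6.
2/21 < 5/6, so Petra binds and ρ* = 5/6.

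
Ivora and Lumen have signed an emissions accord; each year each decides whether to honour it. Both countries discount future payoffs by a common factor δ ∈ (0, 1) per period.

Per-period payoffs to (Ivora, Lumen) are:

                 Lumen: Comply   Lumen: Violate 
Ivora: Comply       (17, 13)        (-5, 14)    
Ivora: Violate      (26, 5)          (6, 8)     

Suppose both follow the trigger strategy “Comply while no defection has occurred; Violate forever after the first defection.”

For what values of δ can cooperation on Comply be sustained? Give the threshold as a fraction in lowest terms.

9/20

Ivora's threshold: (26−17)/(26−6) = 9/20.
Lumen's threshold: (14−13)/(14−8) = 1/6.
9/20 > 1/6, so Ivora binds and δ* = 9/20.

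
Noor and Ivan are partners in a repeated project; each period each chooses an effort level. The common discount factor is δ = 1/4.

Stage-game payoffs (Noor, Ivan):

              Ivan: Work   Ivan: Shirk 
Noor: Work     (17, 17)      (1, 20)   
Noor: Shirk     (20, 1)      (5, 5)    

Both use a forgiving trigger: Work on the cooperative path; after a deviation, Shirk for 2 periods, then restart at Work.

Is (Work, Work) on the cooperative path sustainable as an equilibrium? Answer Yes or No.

Yes

Comparing payoff streams over the 3 periods until play realigns: cooperate → 17(1+δ+…+δ^2); deviate → 20 + 5(δ+…+δ^2).
Cooperation is sustained iff (17−5)(δ+…+δ^2) ≥ 20−17.
δ+…+δ^2 = 1/4·(1−(1/4)^2)/(1−1/4) = 0.3125, and (20−17)/(17−5) = 0.2500.
0.3125 ≥ 0.2500, so cooperation is sustainable.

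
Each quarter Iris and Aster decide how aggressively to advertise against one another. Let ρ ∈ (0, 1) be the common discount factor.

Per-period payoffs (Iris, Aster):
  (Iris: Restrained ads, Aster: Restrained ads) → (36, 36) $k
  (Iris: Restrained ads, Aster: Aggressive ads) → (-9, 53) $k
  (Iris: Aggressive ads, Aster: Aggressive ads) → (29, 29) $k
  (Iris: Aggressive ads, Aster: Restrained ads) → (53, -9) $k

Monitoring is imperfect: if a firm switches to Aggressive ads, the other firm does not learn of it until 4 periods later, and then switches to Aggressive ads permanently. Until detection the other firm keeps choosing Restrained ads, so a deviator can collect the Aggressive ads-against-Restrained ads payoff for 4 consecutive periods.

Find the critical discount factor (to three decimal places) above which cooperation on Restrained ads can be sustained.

A deviator earns 53 for 4 periods, then 29 forever; cooperating earns 36 forever. Multiplying the IC by (1−ρ):
36 ≥ 53(1−ρ^4) + 29ρ^4, so 24·ρ^4 ≥ 17 and ρ^4 ≥ 17/24.
ρ ≥ (17/24)^(1/4) ≈ 0.917.

0.917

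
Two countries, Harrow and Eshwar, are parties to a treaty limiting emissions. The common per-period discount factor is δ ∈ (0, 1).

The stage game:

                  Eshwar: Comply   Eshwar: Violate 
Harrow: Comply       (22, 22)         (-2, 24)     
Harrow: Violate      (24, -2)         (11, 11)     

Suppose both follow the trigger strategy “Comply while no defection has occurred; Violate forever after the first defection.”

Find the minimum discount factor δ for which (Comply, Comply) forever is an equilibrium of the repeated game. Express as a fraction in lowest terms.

Cooperation forever yields 22 each period: 22/(1−δ).
Deviating yields 24 once, then 11 forever: 24 + 11δ/(1−δ).
No profitable deviation requires 22/(1−δ) ≥ 24 + 11δ/(1−δ).
Multiplying by (1−δ): 22 ≥ 24(1−δ) + 11δ = 24 − 13δ.
So 13δ ≥ 2, i.e. δ ≥ 2/13.

2/13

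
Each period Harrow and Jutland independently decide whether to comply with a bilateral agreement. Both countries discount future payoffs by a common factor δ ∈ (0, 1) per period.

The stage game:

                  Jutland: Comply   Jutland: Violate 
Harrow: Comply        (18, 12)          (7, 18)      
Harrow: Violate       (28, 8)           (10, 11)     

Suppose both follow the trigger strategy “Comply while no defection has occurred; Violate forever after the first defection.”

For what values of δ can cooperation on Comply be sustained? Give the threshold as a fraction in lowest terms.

For Harrow: deviation gain 28−18 = 10, per-period punishment loss 18−10 = 8. IC gives δ ≥ 10/18 = 5/9.
For Jutland: gain 6, loss 1 per period, so δ ≥ 6/7.
The tighter constraint is Jutland's, so cooperation needs δ ≥ 6/7.

6/7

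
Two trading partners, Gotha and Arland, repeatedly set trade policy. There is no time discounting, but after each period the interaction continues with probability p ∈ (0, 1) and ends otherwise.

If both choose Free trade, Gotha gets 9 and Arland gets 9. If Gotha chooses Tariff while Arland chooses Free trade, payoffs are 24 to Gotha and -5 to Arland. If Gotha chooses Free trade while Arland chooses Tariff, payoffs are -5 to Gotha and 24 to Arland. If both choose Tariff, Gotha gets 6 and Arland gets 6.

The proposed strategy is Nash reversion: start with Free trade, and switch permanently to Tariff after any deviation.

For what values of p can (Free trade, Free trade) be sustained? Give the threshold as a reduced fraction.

5/6

With no time discounting, the continuation probability p plays the role of the discount factor.
Grim-trigger IC: 9/(1−p) ≥ 24 + 6p/(1−p) ⇒ p ≥ (24−9)/(24−6) = 5/6.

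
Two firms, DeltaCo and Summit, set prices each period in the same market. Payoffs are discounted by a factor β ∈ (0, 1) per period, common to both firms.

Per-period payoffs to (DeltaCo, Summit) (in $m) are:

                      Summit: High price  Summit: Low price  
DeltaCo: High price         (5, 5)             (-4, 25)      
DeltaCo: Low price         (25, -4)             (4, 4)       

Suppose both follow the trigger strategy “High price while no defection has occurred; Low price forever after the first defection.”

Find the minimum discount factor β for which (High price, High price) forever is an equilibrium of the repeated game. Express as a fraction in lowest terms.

5/(1−β) ≥ 25 + 4β/(1−β)
5 ≥ 25 − 21β
β ≥ 20/21.

20/21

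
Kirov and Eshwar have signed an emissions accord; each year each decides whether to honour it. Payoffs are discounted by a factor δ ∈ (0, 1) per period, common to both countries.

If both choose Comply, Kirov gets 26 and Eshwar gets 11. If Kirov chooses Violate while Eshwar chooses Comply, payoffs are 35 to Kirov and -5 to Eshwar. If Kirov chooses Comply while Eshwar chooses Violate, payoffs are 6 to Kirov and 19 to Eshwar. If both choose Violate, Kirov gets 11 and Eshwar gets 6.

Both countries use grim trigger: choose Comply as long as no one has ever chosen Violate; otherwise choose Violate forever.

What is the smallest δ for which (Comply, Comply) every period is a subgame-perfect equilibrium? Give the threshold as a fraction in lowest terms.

Kirov: cooperation gives 26 each period; deviation gives 35 once then 11 forever.
  26/(1−δ) ≥ 35 + 11δ/(1−δ) ⇒ δ ≥ 9/24 = 3/8.
Eshwar: cooperation gives 11 each period; deviation gives 19 once then 6 forever.
  δ ≥ 8/13.
Both must hold, so the binding constraint is Eshwar's: δ ≥ 8/13.

8/13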